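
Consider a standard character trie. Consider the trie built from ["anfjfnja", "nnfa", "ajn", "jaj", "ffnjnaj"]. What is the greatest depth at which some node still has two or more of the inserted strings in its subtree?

Equivalently: take the maximum, over all pairs, of their longest common prefix length.
e.g. "ajn" and "anfjfnja" share the prefix "a" of length 1; no pair shares a longer one.
Longest shared-prefix length: 1

1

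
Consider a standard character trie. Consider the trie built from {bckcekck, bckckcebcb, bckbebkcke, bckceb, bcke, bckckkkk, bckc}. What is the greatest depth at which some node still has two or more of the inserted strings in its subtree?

5

Equivalently: take the maximum, over all pairs, of their longest common prefix length.
e.g. "bckceb" and "bckcekck" share the prefix "bckce" of length 5; no pair shares a longer one.
Longest shared-prefix length: 5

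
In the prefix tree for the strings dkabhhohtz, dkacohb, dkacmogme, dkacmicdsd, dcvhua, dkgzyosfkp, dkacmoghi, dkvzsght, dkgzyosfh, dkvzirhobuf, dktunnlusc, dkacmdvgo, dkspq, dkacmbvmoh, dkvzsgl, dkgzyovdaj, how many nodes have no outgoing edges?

16

Leaves are exactly the stored words that no other stored word extends.
Those words: "dcvhua", "dkabhhohtz", "dkacmbvmoh", "dkacmdvgo", "dkacmicdsd", "dkacmoghi", "dkacmogme", "dkacohb", "dkgzyosfh", "dkgzyosfkp", "dkgzyovdaj", "dkspq", "dktunnlusc", "dkvzirhobuf", "dkvzsght", "dkvzsgl"
Leaf count: 16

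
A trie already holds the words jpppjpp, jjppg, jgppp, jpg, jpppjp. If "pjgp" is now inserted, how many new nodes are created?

4

No existing word starts with "p", so every character of "pjgp" needs a new node.
4 − 0 = 4 new nodes.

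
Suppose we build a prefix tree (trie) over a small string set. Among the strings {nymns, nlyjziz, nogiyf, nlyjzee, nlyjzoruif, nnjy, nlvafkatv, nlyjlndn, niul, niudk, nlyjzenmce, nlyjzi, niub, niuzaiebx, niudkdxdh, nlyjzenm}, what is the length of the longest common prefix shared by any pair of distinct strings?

8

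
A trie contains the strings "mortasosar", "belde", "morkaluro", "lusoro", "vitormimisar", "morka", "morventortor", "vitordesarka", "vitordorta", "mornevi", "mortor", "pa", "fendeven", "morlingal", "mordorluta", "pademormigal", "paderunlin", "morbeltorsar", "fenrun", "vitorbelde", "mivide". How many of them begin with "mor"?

Filter for entries beginning with "mor":
Matches: "morbeltorsar", "mordorluta", "morka", "morkaluro", "morlingal", "mornevi", "mortasosar", "mortor", "morventortor"
Count: 9

9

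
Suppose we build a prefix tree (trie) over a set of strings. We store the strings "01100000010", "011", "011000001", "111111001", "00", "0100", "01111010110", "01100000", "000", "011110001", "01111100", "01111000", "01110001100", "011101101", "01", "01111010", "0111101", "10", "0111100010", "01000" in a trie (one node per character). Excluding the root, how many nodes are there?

53

For each word, the new-node count is its length minus the longest prefix already in the trie:
  "01100000010" → 11 new (0, 1, 1, 0, 0, 0, 0, 0, 0, 1, 0)
  "011" → prefix "011" already present; 0 new (none)
  "011000001" → prefix "01100000" already present; 1 new (1)
  "111111001" → 9 new (1, 1, 1, 1, 1, 1, 0, 0, 1)
  "00" → prefix "0" already present; 1 new (0)
  "0100" → prefix "01" already present; 2 new (0, 0)
  "01111010110" → prefix "011" already present; 8 new (1, 1, 0, 1, 0, 1, 1, 0)
  "01100000" → prefix "01100000" already present; 0 new (none)
  "000" → prefix "00" already present; 1 new (0)
  "011110001" → prefix "011110" already present; 3 new (0, 0, 1)
  "01111100" → prefix "01111" already present; 3 new (1, 0, 0)
  "01111000" → prefix "01111000" already present; 0 new (none)
  "01110001100" → prefix "0111" already present; 7 new (0, 0, 0, 1, 1, 0, 0)
  "011101101" → prefix "01110" already present; 4 new (1, 1, 0, 1)
  "01" → prefix "01" already present; 0 new (none)
  "01111010" → prefix "01111010" already present; 0 new (none)
  "0111101" → prefix "0111101" already present; 0 new (none)
  "10" → prefix "1" already present; 1 new (0)
  "0111100010" → prefix "011110001" already present; 1 new (0)
  "01000" → prefix "0100" already present; 1 new (0)
Total nodes = 11 + 0 + 1 + 9 + 1 + 2 + 8 + 0 + 1 + 3 + 3 + 0 + 7 + 4 + 0 + 0 + 0 + 1 + 1 + 1 = 53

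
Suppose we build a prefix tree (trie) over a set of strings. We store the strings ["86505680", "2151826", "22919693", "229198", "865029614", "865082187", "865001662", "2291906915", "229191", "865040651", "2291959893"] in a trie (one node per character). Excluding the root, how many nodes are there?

54

Count nodes per top-level branch (shared prefixes stored once):
  '2'-branch (2151826, 2291906915, 229191, 2291959893, 22919693, 229198): 26 nodes
  '8'-branch (865001662, 865029614, 865040651, 86505680, 865082187): 28 nodes
Sum: 54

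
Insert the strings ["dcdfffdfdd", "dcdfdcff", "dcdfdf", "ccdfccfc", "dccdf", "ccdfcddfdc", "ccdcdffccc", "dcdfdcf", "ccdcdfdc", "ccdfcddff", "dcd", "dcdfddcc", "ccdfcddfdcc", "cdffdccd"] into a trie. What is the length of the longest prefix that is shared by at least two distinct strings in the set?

10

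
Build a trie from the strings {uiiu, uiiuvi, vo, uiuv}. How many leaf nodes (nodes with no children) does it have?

3

Leaves are exactly the stored words that no other stored word extends.
Those words: "uiiuvi", "uiuv", "vo"
Leaf count: 3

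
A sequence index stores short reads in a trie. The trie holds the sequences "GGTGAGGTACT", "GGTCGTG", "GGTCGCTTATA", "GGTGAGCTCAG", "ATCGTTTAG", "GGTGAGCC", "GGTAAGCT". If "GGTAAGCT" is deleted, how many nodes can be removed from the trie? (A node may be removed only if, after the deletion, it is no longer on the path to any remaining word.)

5

Walk "GGTAAGCT" from the leaf back toward the root, removing each node that no remaining word uses.
The suffix "AAGCT" (5 nodes) is used only by "GGTAAGCT"; the node for "GGT" still has the child "G", so pruning stops there.
Nodes removed: 5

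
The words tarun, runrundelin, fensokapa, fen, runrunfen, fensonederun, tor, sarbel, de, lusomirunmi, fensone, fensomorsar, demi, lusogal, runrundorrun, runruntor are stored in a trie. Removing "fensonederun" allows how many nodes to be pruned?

Walk "fensonederun" from the leaf back toward the root, removing each node that no remaining word uses.
The suffix "derun" (5 nodes) is used only by "fensonederun"; "fensone" is itself a stored word, so pruning stops there.
Nodes removed: 5

5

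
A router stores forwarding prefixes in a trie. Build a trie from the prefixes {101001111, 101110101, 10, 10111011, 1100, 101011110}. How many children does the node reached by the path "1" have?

2

Follow the path "1" to its node, then look at its outgoing edges.
Distinct next characters after "1": 0, 1.
That node has 2 child edges.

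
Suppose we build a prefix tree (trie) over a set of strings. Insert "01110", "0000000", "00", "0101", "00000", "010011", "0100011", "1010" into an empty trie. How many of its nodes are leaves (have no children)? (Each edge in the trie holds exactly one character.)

6

A leaf is a node with no children — equivalently, the end of a word that is not a proper prefix of any other stored word.
Those words: "0000000", "0100011", "010011", "0101", "01110", "1010"
Leaf count: 6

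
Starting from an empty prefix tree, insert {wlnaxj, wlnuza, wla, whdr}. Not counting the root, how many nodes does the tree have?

13

For each word, the new-node count is its length minus the longest prefix already in the trie:
  "wlnaxj" → 6 new (w, l, n, a, x, j)
  "wlnuza" → prefix "wln" already present; 3 new (u, z, a)
  "wla" → prefix "wl" already present; 1 new (a)
  "whdr" → prefix "w" already present; 3 new (h, d, r)
Total nodes = 6 + 3 + 1 + 3 = 13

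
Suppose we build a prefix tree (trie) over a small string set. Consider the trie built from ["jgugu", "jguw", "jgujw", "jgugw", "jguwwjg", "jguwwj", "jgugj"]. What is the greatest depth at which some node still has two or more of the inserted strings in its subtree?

6

Equivalently: take the maximum, over all pairs, of their longest common prefix length.
"jguwwj" and "jguwwjg" agree on "jguwwj" (6 characters) before diverging; nothing deeper is shared.
Longest shared-prefix length: 6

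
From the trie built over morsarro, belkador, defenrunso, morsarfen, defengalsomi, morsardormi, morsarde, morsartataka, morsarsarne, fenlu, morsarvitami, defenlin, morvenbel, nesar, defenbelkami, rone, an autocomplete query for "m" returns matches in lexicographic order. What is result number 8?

morvenbel

DFS of the "m" subtree visits, in order: "morsarde", "morsardormi", "morsarfen", "morsarro", "morsarsarne", "morsartataka", "morsarvitami", "morvenbel"
Position 8: morvenbel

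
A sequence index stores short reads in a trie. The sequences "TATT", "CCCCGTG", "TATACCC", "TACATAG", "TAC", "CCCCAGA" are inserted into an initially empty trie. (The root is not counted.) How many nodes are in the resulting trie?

23

Trace insertions, counting only characters that open a new branch:
  "TATT" → 4 new (T, A, T, T)
  "CCCCGTG" → 7 new (C, C, C, C, G, T, G)
  "TATACCC" → prefix "TAT" already present; 4 new (A, C, C, C)
  "TACATAG" → prefix "TA" already present; 5 new (C, A, T, A, G)
  "TAC" → prefix "TAC" already present; 0 new (none)
  "CCCCAGA" → prefix "CCCC" already present; 3 new (A, G, A)
Total nodes = 4 + 7 + 4 + 5 + 0 + 3 = 23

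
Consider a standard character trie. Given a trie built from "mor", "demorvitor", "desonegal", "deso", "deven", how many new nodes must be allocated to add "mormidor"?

5

"mor" is already a path in the trie; the remaining "midor" must be added.
New nodes needed: |"mormidor"| − 3 = 8 − 3 = 5.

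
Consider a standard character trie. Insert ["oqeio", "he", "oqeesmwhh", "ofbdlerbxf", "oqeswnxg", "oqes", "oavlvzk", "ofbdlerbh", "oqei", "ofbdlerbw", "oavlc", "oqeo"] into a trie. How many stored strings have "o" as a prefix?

11

Traverse to the node for "o", then collect every word in that subtree.
Matches: "oavlc", "oavlvzk", "ofbdlerbh", "ofbdlerbw", "ofbdlerbxf", "oqeesmwhh", "oqei", "oqeio", "oqeo", "oqes", "oqeswnxg"
Count: 11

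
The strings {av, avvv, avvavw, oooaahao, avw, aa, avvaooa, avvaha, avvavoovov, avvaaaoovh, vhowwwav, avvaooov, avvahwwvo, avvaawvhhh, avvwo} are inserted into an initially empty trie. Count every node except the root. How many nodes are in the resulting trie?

For each word, the new-node count is its length minus the longest prefix already in the trie:
  "av" → 2 new (a, v)
  "avvv" → prefix "av" already present; 2 new (v, v)
  "avvavw" → prefix "avv" already present; 3 new (a, v, w)
  "oooaahao" → 8 new (o, o, o, a, a, h, a, o)
  "avw" → prefix "av" already present; 1 new (w)
  "aa" → prefix "a" already present; 1 new (a)
  "avvaooa" → prefix "avva" already present; 3 new (o, o, a)
  "avvaha" → prefix "avva" already present; 2 new (h, a)
  "avvavoovov" → prefix "avvav" already present; 5 new (o, o, v, o, v)
  "avvaaaoovh" → prefix "avva" already present; 6 new (a, a, o, o, v, h)
  "vhowwwav" → 8 new (v, h, o, w, w, w, a, v)
  "avvaooov" → prefix "avvaoo" already present; 2 new (o, v)
  "avvahwwvo" → prefix "avvah" already present; 4 new (w, w, v, o)
  "avvaawvhhh" → prefix "avvaa" already present; 5 new (w, v, h, h, h)
  "avvwo" → prefix "avv" already present; 2 new (w, o)
Total nodes = 2 + 2 + 3 + 8 + 1 + 1 + 3 + 2 + 5 + 6 + 8 + 2 + 4 + 5 + 2 = 54

54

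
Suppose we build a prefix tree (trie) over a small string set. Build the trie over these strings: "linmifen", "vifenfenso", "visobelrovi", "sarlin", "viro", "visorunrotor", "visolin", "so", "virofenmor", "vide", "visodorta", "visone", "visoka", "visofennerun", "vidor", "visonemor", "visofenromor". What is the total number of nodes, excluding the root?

Trace insertions, counting only characters that open a new branch:
  "linmifen" → 8 new (l, i, n, m, i, f, e, n)
  "vifenfenso" → 10 new (v, i, f, e, n, f, e, n, s, o)
  "visobelrovi" → prefix "vi" already present; 9 new (s, o, b, e, l, r, o, v, i)
  "sarlin" → 6 new (s, a, r, l, i, n)
  "viro" → prefix "vi" already present; 2 new (r, o)
  "visorunrotor" → prefix "viso" already present; 8 new (r, u, n, r, o, t, o, r)
  "visolin" → prefix "viso" already present; 3 new (l, i, n)
  "so" → prefix "s" already present; 1 new (o)
  "virofenmor" → prefix "viro" already present; 6 new (f, e, n, m, o, r)
  "vide" → prefix "vi" already present; 2 new (d, e)
  "visodorta" → prefix "viso" already present; 5 new (d, o, r, t, a)
  "visone" → prefix "viso" already present; 2 new (n, e)
  "visoka" → prefix "viso" already present; 2 new (k, a)
  "visofennerun" → prefix "viso" already present; 8 new (f, e, n, n, e, r, u, n)
  "vidor" → prefix "vid" already present; 2 new (o, r)
  "visonemor" → prefix "visone" already present; 3 new (m, o, r)
  "visofenromor" → prefix "visofen" already present; 5 new (r, o, m, o, r)
Total nodes = 8 + 10 + 9 + 6 + 2 + 8 + 3 + 1 + 6 + 2 + 5 + 2 + 2 + 8 + 2 + 3 + 5 = 82

82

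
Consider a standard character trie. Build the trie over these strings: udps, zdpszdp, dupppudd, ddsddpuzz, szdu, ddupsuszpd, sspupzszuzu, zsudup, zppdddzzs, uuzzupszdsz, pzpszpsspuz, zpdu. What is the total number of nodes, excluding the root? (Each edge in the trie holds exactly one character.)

85

Count nodes per top-level branch (shared prefixes stored once):
  'd'-branch (ddsddpuzz, ddupsuszpd, dupppudd): 24 nodes
  'p'-branch (pzpszpsspuz): 11 nodes
  's'-branch (sspupzszuzu, szdu): 14 nodes
  'u'-branch (udps, uuzzupszdsz): 14 nodes
  'z'-branch (zdpszdp, zpdu, zppdddzzs, zsudup): 22 nodes
Sum: 85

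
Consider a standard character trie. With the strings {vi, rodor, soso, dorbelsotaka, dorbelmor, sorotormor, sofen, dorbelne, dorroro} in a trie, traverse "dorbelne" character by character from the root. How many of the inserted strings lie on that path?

Walk "dorbelne" from the root; an end-of-word marker is hit whenever a stored word is a prefix of "dorbelne".
Prefixes of the query that are stored words: "dorbelne"
Count: 1

1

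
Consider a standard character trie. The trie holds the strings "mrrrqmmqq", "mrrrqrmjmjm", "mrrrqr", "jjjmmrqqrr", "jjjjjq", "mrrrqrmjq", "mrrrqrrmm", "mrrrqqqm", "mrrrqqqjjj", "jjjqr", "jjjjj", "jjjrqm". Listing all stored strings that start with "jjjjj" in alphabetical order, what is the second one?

Words with prefix "jjjjj", in lexicographic order: "jjjjj", "jjjjjq"
The 2nd is jjjjjq.

jjjjjq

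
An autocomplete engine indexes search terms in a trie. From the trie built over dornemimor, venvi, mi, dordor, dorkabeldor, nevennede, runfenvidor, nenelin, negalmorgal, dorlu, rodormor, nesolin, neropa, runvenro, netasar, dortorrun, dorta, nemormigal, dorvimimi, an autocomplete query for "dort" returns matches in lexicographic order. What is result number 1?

Filter for "dort…" and sort: "dorta", "dortorrun"
Position 1: dorta

dorta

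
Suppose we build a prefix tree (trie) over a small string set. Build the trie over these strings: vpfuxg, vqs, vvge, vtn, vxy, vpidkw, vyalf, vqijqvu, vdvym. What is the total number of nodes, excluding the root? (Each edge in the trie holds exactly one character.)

32

Count nodes per top-level branch (shared prefixes stored once):
  'v'-branch (vdvym, vpfuxg, vpidkw, vqijqvu, vqs, vtn, vvge, vxy, vyalf): 32 nodes
Sum: 32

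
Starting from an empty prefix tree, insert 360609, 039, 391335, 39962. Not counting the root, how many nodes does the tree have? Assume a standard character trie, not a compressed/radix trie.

Trace insertions, counting only characters that open a new branch:
  "360609" → 6 new (3, 6, 0, 6, 0, 9)
  "039" → 3 new (0, 3, 9)
  "391335" → prefix "3" already present; 5 new (9, 1, 3, 3, 5)
  "39962" → prefix "39" already present; 3 new (9, 6, 2)
Total nodes = 6 + 3 + 5 + 3 = 17

17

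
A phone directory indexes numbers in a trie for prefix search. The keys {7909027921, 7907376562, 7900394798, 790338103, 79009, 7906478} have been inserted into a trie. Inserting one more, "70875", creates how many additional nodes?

4

"7" is already a path in the trie; the remaining "0875" must be added.
So 5 − 1 = 4 new nodes.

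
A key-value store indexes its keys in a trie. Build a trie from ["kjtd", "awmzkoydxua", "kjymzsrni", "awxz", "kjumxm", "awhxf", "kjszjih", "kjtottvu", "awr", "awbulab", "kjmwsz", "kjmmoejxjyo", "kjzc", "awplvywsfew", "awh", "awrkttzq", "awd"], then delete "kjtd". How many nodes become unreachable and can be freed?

1

A node on "kjtd"'s path can go only if nothing else ends at it or branches off below it.
The suffix "d" (1 node) is used only by "kjtd"; the node for "kjt" still has the child "o", so pruning stops there.
Nodes removed: 1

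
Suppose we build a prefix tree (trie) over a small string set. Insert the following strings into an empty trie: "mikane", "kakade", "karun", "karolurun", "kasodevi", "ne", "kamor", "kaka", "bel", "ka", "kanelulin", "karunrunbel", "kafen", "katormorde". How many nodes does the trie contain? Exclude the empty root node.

Trace insertions, counting only characters that open a new branch:
  "mikane" → 6 new (m, i, k, a, n, e)
  "kakade" → 6 new (k, a, k, a, d, e)
  "karun" → prefix "ka" already present; 3 new (r, u, n)
  "karolurun" → prefix "kar" already present; 6 new (o, l, u, r, u, n)
  "kasodevi" → prefix "ka" already present; 6 new (s, o, d, e, v, i)
  "ne" → 2 new (n, e)
  "kamor" → prefix "ka" already present; 3 new (m, o, r)
  "kaka" → prefix "kaka" already present; 0 new (none)
  "bel" → 3 new (b, e, l)
  "ka" → prefix "ka" already present; 0 new (none)
  "kanelulin" → prefix "ka" already present; 7 new (n, e, l, u, l, i, n)
  "karunrunbel" → prefix "karun" already present; 6 new (r, u, n, b, e, l)
  "kafen" → prefix "ka" already present; 3 new (f, e, n)
  "katormorde" → prefix "ka" already present; 8 new (t, o, r, m, o, r, d, e)
Total nodes = 6 + 6 + 3 + 6 + 6 + 2 + 3 + 0 + 3 + 0 + 7 + 6 + 3 + 8 = 59

59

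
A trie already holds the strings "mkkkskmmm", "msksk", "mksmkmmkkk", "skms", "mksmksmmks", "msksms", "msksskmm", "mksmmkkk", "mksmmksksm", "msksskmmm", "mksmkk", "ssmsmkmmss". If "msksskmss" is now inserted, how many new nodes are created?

"msksskm" is already a path in the trie; the remaining "ss" must be added.
Each of the 2 remaining characters creates one node.

2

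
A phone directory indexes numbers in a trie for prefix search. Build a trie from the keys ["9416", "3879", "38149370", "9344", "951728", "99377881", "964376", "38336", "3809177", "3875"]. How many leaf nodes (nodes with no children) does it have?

Leaves are exactly the stored words that no other stored word extends.
Those words: "3809177", "38149370", "38336", "3875", "3879", "9344", "9416", "951728", "964376", "99377881"
Leaf count: 10

10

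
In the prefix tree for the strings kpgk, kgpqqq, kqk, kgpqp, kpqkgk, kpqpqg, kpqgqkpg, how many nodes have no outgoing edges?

Leaves are exactly the stored words that no other stored word extends.
Those words: "kgpqp", "kgpqqq", "kpgk", "kpqgqkpg", "kpqkgk", "kpqpqg", "kqk"
Leaf count: 7

7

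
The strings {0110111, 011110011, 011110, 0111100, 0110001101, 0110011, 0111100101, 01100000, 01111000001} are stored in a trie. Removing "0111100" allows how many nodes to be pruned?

Walk "0111100" from the leaf back toward the root, removing each node that no remaining word uses.
Every node on "0111100" is still needed (e.g. by "011110011"), so nothing is freed.
Nodes removed: 0

0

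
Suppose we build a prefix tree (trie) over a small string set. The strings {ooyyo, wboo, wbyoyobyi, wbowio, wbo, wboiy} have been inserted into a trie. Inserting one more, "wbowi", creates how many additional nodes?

"wbowi" is already a full path in the trie; only an end-marker is added.
No new nodes are needed: 0.

0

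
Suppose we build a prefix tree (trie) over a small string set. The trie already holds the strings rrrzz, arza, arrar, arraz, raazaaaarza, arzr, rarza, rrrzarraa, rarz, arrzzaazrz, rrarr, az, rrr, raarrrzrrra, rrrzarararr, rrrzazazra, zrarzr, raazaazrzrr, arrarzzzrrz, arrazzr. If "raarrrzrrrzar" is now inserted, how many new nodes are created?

The longest prefix of "raarrrzrrrzar" already in the trie is "raarrrzrrr" (length 10).
New nodes needed: |"raarrrzrrrzar"| − 10 = 13 − 10 = 3.

3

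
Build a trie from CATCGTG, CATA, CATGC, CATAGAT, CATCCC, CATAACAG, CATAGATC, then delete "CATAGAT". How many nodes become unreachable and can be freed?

0

Walk "CATAGAT" from the leaf back toward the root, removing each node that no remaining word uses.
Every node on "CATAGAT" is still needed (e.g. by "CATAGATC"), so nothing is freed.
Nodes removed: 0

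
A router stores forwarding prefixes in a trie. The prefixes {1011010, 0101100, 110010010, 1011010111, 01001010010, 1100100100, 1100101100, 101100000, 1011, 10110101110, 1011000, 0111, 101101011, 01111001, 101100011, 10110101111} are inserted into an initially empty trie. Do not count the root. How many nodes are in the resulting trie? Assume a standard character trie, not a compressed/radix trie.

Insert word by word; a character creates a node only if that edge doesn't already exist:
  "1011010" → 7 new (1, 0, 1, 1, 0, 1, 0)
  "0101100" → 7 new (0, 1, 0, 1, 1, 0, 0)
  "110010010" → prefix "1" already present; 8 new (1, 0, 0, 1, 0, 0, 1, 0)
  "1011010111" → prefix "1011010" already present; 3 new (1, 1, 1)
  "01001010010" → prefix "010" already present; 8 new (0, 1, 0, 1, 0, 0, 1, 0)
  "1100100100" → prefix "110010010" already present; 1 new (0)
  "1100101100" → prefix "110010" already present; 4 new (1, 1, 0, 0)
  "101100000" → prefix "10110" already present; 4 new (0, 0, 0, 0)
  "1011" → prefix "1011" already present; 0 new (none)
  "10110101110" → prefix "1011010111" already present; 1 new (0)
  "1011000" → prefix "1011000" already present; 0 new (none)
  "0111" → prefix "01" already present; 2 new (1, 1)
  "101101011" → prefix "101101011" already present; 0 new (none)
  "01111001" → prefix "0111" already present; 4 new (1, 0, 0, 1)
  "101100011" → prefix "1011000" already present; 2 new (1, 1)
  "10110101111" → prefix "1011010111" already present; 1 new (1)
Total nodes = 7 + 7 + 8 + 3 + 8 + 1 + 4 + 4 + 0 + 1 + 0 + 2 + 0 + 4 + 2 + 1 = 52

52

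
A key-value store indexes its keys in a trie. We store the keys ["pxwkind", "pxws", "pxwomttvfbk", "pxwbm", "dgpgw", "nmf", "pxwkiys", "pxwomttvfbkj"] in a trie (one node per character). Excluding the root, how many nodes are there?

For each word, the new-node count is its length minus the longest prefix already in the trie:
  "pxwkind" → 7 new (p, x, w, k, i, n, d)
  "pxws" → prefix "pxw" already present; 1 new (s)
  "pxwomttvfbk" → prefix "pxw" already present; 8 new (o, m, t, t, v, f, b, k)
  "pxwbm" → prefix "pxw" already present; 2 new (b, m)
  "dgpgw" → 5 new (d, g, p, g, w)
  "nmf" → 3 new (n, m, f)
  "pxwkiys" → prefix "pxwki" already present; 2 new (y, s)
  "pxwomttvfbkj" → prefix "pxwomttvfbk" already present; 1 new (j)
Total nodes = 7 + 1 + 8 + 2 + 5 + 3 + 2 + 1 = 29

29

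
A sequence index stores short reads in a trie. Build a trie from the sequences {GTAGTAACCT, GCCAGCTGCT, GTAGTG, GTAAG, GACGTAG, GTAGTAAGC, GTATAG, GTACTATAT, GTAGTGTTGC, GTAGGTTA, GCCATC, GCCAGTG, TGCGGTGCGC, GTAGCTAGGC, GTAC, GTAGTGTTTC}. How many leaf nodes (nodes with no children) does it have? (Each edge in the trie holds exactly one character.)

14

Leaves are exactly the stored words that no other stored word extends.
Those words: "GACGTAG", "GCCAGCTGCT", "GCCAGTG", "GCCATC", "GTAAG", "GTACTATAT", "GTAGCTAGGC", "GTAGGTTA", "GTAGTAACCT", "GTAGTAAGC", "GTAGTGTTGC", "GTAGTGTTTC", "GTATAG", "TGCGGTGCGC"
Leaf count: 14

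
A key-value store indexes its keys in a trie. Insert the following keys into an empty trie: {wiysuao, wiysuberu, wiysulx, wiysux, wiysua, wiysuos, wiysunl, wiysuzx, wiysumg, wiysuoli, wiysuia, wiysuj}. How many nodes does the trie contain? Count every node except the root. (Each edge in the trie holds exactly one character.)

27

Count nodes per top-level branch (shared prefixes stored once):
  'w'-branch (wiysua, wiysuao, wiysuberu, wiysuia, wiysuj, wiysulx, wiysumg, wiysunl, wiysuoli, wiysuos, wiysux, wiysuzx): 27 nodes
Sum: 27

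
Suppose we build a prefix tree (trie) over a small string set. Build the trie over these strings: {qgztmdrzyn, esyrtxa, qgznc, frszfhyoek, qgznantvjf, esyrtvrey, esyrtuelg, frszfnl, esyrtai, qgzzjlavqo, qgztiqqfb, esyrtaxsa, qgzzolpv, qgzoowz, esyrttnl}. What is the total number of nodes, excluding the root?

73

For each word, the new-node count is its length minus the longest prefix already in the trie:
  "qgztmdrzyn" → 10 new (q, g, z, t, m, d, r, z, y, n)
  "esyrtxa" → 7 new (e, s, y, r, t, x, a)
  "qgznc" → prefix "qgz" already present; 2 new (n, c)
  "frszfhyoek" → 10 new (f, r, s, z, f, h, y, o, e, k)
  "qgznantvjf" → prefix "qgzn" already present; 6 new (a, n, t, v, j, f)
  "esyrtvrey" → prefix "esyrt" already present; 4 new (v, r, e, y)
  "esyrtuelg" → prefix "esyrt" already present; 4 new (u, e, l, g)
  "frszfnl" → prefix "frszf" already present; 2 new (n, l)
  "esyrtai" → prefix "esyrt" already present; 2 new (a, i)
  "qgzzjlavqo" → prefix "qgz" already present; 7 new (z, j, l, a, v, q, o)
  "qgztiqqfb" → prefix "qgzt" already present; 5 new (i, q, q, f, b)
  "esyrtaxsa" → prefix "esyrta" already present; 3 new (x, s, a)
  "qgzzolpv" → prefix "qgzz" already present; 4 new (o, l, p, v)
  "qgzoowz" → prefix "qgz" already present; 4 new (o, o, w, z)
  "esyrttnl" → prefix "esyrt" already present; 3 new (t, n, l)
Total nodes = 10 + 7 + 2 + 10 + 6 + 4 + 4 + 2 + 2 + 7 + 5 + 3 + 4 + 4 + 3 = 73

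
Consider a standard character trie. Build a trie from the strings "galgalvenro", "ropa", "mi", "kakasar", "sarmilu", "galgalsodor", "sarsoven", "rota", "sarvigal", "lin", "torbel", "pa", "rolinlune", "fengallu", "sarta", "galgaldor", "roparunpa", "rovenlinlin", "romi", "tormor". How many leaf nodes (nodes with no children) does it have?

Leaves are exactly the stored words that no other stored word extends.
Those words: "fengallu", "galgaldor", "galgalsodor", "galgalvenro", "kakasar", "lin", "mi", "pa", "rolinlune", "romi", "roparunpa", "rota", "rovenlinlin", "sarmilu", "sarsoven", "sarta", "sarvigal", "torbel", "tormor"
Leaf count: 19

19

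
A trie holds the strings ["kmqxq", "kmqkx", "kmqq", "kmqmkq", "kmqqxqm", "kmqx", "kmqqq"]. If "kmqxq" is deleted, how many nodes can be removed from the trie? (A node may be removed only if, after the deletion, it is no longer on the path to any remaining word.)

1

Walk "kmqxq" from the leaf back toward the root, removing each node that no remaining word uses.
The suffix "q" (1 node) is used only by "kmqxq"; "kmqx" is itself a stored word, so pruning stops there.
Nodes removed: 1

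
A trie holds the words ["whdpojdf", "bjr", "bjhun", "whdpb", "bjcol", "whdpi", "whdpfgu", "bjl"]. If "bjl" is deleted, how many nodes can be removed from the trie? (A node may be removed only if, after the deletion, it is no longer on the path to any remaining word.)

1

After clearing the end-marker at "bjl", prune upward until reaching a node still needed by another word.
The suffix "l" (1 node) is used only by "bjl"; the node for "bj" still has the child "r", so pruning stops there.
Nodes removed: 1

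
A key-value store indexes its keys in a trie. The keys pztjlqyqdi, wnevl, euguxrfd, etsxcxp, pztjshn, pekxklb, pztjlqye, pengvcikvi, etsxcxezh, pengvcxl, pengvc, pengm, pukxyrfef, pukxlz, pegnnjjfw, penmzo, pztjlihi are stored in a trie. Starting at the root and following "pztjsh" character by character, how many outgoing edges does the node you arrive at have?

The children of the "pztjsh" node are the distinct next characters among strings starting with "pztjsh".
Characters that immediately follow "pztjsh" among the stored strings: {n}.
That node has 1 child edge.

1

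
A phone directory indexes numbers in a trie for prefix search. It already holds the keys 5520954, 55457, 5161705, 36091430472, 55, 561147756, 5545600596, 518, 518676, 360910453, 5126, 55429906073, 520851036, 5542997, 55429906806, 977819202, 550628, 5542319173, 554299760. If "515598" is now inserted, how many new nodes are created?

The longest prefix of "515598" already in the trie is "51" (length 2).
So 6 − 2 = 4 new nodes.

4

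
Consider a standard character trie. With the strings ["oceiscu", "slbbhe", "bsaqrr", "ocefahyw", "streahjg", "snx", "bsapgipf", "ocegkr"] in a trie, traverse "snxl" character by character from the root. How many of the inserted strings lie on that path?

1

Traverse "snxl" character by character; count nodes along the way that are marked as word ends.
Prefixes of the query that are stored words: "snx"
Count: 1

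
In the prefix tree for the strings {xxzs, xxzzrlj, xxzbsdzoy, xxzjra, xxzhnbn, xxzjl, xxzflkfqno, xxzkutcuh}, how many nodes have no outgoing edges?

Leaves are exactly the stored words that no other stored word extends.
Those words: "xxzbsdzoy", "xxzflkfqno", "xxzhnbn", "xxzjl", "xxzjra", "xxzkutcuh", "xxzs", "xxzzrlj"
Leaf count: 8

8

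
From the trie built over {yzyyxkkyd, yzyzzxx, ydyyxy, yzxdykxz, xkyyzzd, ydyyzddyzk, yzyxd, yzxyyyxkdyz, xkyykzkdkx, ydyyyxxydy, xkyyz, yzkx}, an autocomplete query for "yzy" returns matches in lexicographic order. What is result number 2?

yzyyxkkyd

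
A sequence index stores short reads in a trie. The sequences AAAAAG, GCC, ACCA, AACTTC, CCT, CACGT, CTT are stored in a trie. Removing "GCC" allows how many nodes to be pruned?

3

Walk "GCC" from the leaf back toward the root, removing each node that no remaining word uses.
No other word shares any prefix with "GCC", so all 3 of its nodes go.
Nodes removed: 3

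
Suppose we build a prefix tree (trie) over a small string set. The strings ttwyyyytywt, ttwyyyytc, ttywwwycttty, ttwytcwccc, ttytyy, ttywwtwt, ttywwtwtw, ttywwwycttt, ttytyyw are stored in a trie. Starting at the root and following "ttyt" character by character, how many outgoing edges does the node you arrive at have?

1

Walk "ttyt" from the root, arriving at one node.
Characters that immediately follow "ttyt" among the stored strings: {y}.
That node has 1 child edge.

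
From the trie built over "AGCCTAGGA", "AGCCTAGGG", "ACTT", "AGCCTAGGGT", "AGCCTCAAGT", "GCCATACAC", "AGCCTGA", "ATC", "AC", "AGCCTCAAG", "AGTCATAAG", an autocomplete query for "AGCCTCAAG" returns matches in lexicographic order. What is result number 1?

Words with prefix "AGCCTCAAG", in lexicographic order: "AGCCTCAAG", "AGCCTCAAGT"
Position 1: AGCCTCAAG

AGCCTCAAG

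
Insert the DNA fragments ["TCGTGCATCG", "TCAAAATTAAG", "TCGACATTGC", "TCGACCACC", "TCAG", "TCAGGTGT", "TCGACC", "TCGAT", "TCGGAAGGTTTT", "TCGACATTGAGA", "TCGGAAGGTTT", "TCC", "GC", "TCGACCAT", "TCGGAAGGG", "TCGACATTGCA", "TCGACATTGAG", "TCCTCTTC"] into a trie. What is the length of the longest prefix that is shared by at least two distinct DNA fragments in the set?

11

Equivalently: take the maximum, over all pairs, of their longest common prefix length.
"TCGACATTGAG" and "TCGACATTGAGA" agree on "TCGACATTGAG" (11 characters) before diverging; nothing deeper is shared.
Longest shared-prefix length: 11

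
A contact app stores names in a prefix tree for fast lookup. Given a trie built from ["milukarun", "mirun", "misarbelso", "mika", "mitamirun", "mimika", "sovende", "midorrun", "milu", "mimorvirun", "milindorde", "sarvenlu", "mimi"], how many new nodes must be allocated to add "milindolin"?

3

The longest prefix of "milindolin" already in the trie is "milindo" (length 7).
So 10 − 7 = 3 new nodes.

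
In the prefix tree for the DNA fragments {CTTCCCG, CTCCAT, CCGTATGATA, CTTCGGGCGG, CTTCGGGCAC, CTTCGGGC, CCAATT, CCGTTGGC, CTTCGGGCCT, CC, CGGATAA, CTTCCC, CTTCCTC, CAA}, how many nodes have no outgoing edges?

Leaves are exactly the stored words that no other stored word extends.
Those words: "CAA", "CCAATT", "CCGTATGATA", "CCGTTGGC", "CGGATAA", "CTCCAT", "CTTCCCG", "CTTCCTC", "CTTCGGGCAC", "CTTCGGGCCT", "CTTCGGGCGG"
Leaf count: 11

11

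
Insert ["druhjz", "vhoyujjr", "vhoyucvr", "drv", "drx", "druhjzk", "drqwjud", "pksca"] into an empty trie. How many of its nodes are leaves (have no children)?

A leaf is a node with no children — equivalently, the end of a word that is not a proper prefix of any other stored word.
Those words: "drqwjud", "druhjzk", "drv", "drx", "pksca", "vhoyucvr", "vhoyujjr"
Leaf count: 7

7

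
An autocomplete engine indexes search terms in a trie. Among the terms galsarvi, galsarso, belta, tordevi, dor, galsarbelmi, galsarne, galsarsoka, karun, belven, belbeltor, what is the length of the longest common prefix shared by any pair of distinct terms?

Equivalently: take the maximum, over all pairs, of their longest common prefix length.
e.g. "galsarso" and "galsarsoka" share the prefix "galsarso" of length 8; no pair shares a longer one.
Longest shared-prefix length: 8

8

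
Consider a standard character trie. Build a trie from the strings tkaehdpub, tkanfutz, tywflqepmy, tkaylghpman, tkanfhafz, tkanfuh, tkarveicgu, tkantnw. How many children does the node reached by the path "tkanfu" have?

2

Walk "tkanfu" from the root, arriving at one node.
Distinct next characters after "tkanfu": h, t.
That node has 2 child edges.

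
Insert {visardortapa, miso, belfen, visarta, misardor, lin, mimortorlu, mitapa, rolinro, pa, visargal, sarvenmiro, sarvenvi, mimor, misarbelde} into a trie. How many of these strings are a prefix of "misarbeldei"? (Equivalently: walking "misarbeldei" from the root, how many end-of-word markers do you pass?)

Check each prefix of "misarbeldei" against the stored set — each match is an end-marker on the path.
Prefixes of the query that are stored words: "misarbelde"
Count: 1

1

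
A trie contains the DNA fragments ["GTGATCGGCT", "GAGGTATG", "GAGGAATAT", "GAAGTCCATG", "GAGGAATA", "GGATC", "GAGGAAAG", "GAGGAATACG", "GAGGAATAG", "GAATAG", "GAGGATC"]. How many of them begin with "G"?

Traverse to the node for "G", then collect every word in that subtree.
Matches: "GAAGTCCATG", "GAATAG", "GAGGAAAG", "GAGGAATA", "GAGGAATACG", "GAGGAATAG", "GAGGAATAT", "GAGGATC", "GAGGTATG", "GGATC", "GTGATCGGCT"
Count: 11

11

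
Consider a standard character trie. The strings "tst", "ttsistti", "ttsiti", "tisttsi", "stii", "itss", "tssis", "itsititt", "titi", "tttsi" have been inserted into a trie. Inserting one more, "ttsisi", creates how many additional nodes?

1

"ttsis" is already a path in the trie; the remaining "i" must be added.
Each of the 1 remaining characters creates one node.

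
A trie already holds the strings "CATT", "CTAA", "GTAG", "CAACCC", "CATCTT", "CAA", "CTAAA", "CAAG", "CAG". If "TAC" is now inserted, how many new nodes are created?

3

No existing word starts with "T", so every character of "TAC" needs a new node.
3 − 0 = 3 new nodes.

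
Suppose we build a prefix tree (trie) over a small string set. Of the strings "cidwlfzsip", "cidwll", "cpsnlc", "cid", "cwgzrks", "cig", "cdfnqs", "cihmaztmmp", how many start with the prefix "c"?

8

Filter for entries beginning with "c":
Matches: "cdfnqs", "cid", "cidwlfzsip", "cidwll", "cig", "cihmaztmmp", "cpsnlc", "cwgzrks"
Count: 8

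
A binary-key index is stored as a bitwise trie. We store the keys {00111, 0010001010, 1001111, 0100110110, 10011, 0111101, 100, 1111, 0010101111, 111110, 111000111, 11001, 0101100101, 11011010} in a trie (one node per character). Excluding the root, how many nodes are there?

Count nodes per top-level branch (shared prefixes stored once):
  '0'-branch (0010001010, 0010101111, 00111, 0100110110, 0101100101, 0111101): 39 nodes
  '1'-branch (100, 10011, 1001111, 11001, 11011010, 111000111, 1111, 111110): 26 nodes
Sum: 65

65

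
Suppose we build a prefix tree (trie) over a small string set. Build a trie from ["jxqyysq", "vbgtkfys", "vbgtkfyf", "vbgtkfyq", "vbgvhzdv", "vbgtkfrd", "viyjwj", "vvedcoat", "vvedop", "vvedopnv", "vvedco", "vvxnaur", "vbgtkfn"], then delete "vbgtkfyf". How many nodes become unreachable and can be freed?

1

After clearing the end-marker at "vbgtkfyf", prune upward until reaching a node still needed by another word.
The suffix "f" (1 node) is used only by "vbgtkfyf"; the node for "vbgtkfy" still has the child "s", so pruning stops there.
Nodes removed: 1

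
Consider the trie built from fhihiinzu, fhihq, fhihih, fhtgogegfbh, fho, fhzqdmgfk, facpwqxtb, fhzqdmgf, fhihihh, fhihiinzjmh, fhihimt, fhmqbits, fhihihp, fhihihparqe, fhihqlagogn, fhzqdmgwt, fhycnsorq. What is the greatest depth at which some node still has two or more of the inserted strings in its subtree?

Look for the deepest trie node that still has at least two words in its subtree.
e.g. "fhihiinzjmh" and "fhihiinzu" share the prefix "fhihiinz" of length 8; no pair shares a longer one.
Longest shared-prefix length: 8

8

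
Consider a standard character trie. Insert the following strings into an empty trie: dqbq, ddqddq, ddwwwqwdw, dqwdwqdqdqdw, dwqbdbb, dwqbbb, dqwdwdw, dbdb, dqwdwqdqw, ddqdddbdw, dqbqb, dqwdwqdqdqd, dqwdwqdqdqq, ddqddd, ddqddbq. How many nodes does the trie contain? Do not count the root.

Count nodes per top-level branch (shared prefixes stored once):
  'd'-branch (dbdb, ddqddbq, ddqddd, ddqdddbdw, ddqddq, ddwwwqwdw, dqbq, dqbqb, dqwdwdw, dqwdwqdqdqd, dqwdwqdqdqdw, dqwdwqdqdqq, dqwdwqdqw, dwqbbb, dwqbdbb): 48 nodes
Sum: 48

48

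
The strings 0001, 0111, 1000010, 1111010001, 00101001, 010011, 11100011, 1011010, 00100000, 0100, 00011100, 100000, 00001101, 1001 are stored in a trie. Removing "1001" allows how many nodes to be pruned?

1

After clearing the end-marker at "1001", prune upward until reaching a node still needed by another word.
The suffix "1" (1 node) is used only by "1001"; the node for "100" still has the child "0", so pruning stops there.
Nodes removed: 1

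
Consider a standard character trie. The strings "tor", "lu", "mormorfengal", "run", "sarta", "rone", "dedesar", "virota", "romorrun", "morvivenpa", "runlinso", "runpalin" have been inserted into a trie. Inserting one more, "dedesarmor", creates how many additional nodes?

3

"dedesar" is already a path in the trie; the remaining "mor" must be added.
So 10 − 7 = 3 new nodes.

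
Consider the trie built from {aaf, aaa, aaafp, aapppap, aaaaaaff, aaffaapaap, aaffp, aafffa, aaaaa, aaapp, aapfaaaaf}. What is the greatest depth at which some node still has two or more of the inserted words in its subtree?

Look for the deepest trie node that still has at least two words in its subtree.
e.g. "aaaaa" and "aaaaaaff" share the prefix "aaaaa" of length 5; no pair shares a longer one.
Longest shared-prefix length: 5

5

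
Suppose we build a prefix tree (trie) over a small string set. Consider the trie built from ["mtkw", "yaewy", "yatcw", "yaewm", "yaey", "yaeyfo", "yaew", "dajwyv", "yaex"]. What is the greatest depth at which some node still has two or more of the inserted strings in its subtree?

Equivalently: take the maximum, over all pairs, of their longest common prefix length.
e.g. "yaew" and "yaewm" share the prefix "yaew" of length 4; no pair shares a longer one.
Longest shared-prefix length: 4

4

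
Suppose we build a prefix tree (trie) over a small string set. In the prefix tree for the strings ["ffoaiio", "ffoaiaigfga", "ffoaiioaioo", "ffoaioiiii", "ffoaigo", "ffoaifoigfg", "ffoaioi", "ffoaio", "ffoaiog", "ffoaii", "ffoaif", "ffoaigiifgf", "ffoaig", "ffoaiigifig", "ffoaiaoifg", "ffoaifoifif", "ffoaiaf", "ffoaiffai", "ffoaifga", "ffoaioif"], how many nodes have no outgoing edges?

Leaves are exactly the stored words that no other stored word extends.
Those words: "ffoaiaf", "ffoaiaigfga", "ffoaiaoifg", "ffoaiffai", "ffoaifga", "ffoaifoifif", "ffoaifoigfg", "ffoaigiifgf", "ffoaigo", "ffoaiigifig", "ffoaiioaioo", "ffoaiog", "ffoaioif", "ffoaioiiii"
Leaf count: 14

14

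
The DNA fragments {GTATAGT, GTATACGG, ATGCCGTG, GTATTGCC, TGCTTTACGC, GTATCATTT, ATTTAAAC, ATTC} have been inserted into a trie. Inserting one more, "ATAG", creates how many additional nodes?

2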